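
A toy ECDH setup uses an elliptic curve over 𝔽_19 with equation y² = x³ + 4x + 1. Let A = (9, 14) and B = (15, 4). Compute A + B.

(2, 6)

(9, 14) + (15, 4). λ = (4 - 14)/(15 - 9) ≡ 9/6 mod 19. 6⁻¹ ≡ 16 (mod 19), so λ ≡ 11.
  x = λ² - 9 - 15 = 121 - 24 ≡ 2; y = λ·(9 - 2) - 14 ≡ 6. → (2, 6)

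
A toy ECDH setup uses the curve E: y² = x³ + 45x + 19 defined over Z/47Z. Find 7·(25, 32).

Write P = (25, 32).
Repeated addition: build up to 7P.
2P: tangent at (25, 32): λ = (3·25² + 45)/(2·32) ≡ 40/17. 17⁻¹ ≡ 36 (mod 47) since 17·36 = 612 ≡ 1, so λ ≡ 40·36 ≡ 30.
  x = λ² - 25 - 25 = 900 - 50 ≡ 4; y = λ·(25 - 4) - 32 ≡ 34. → (4, 34)
3P: (4, 34) + (25, 32). λ = (32 - 34)/(25 - 4) ≡ 45/21 mod 47. 21⁻¹ ≡ 9 (mod 47), so λ ≡ 29.
  x = λ² - 4 - 25 = 841 - 29 ≡ 13; y = λ·(4 - 13) - 34 ≡ 34. → (13, 34)
4P: (13, 34) + (25, 32). λ = (32 - 34)/(25 - 13) ≡ 45/12 mod 47. 12⁻¹ ≡ 4 (mod 47) since 12·4 = 48 ≡ 1, so λ ≡ 39.
  x = λ² - 13 - 25 = 1521 - 38 ≡ 26; y = λ·(13 - 26) - 34 ≡ 23. → (26, 23)
5P: (26, 23) + (25, 32). λ = (32 - 23)/(25 - 26) ≡ 9/46 mod 47. 46⁻¹ ≡ 46 (mod 47), so λ ≡ 38.
  x = λ² - 26 - 25 = 1444 - 51 ≡ 30; y = λ·(26 - 30) - 23 ≡ 13. → (30, 13)
6P: (30, 13) + (25, 32). λ = (32 - 13)/(25 - 30) ≡ 19/42 mod 47. 42⁻¹ ≡ 28 (mod 47), so λ ≡ 15.
  x = λ² - 30 - 25 = 225 - 55 ≡ 29; y = λ·(30 - 29) - 13 ≡ 2. → (29, 2)
7P: (29, 2) + (25, 32). λ = (32 - 2)/(25 - 29) ≡ 30/43 mod 47. 43⁻¹ ≡ 35 (mod 47), so λ ≡ 16.
  x = λ² - 29 - 25 = 256 - 54 ≡ 14; y = λ·(29 - 14) - 2 ≡ 3. → (14, 3)

(14, 3)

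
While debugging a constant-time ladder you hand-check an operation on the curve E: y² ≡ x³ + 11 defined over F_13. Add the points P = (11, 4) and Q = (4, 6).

(11, 4) + (4, 6). λ = (6 - 4)/(4 - 11) ≡ 2/6 mod 13. 6⁻¹ ≡ 11 (mod 13) since 6·11 = 66 ≡ 1, so λ ≡ 9.
  x = λ² - 11 - 4 = 81 - 15 ≡ 1; y = λ·(11 - 1) - 4 ≡ 8. → (1, 8)

(1, 8)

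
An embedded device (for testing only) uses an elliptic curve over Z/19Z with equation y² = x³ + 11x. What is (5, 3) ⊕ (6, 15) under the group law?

(0, 0)

(5, 3) + (6, 15). λ = (15 - 3)/(6 - 5) ≡ 12/1 mod 19. 1⁻¹ ≡ 1 (mod 19), so λ ≡ 12.
  x = λ² - 5 - 6 = 144 - 11 ≡ 0; y = λ·(5 - 0) - 3 ≡ 0. → (0, 0)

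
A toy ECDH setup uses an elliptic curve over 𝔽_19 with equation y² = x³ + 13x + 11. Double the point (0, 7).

(6, 1)

tangent at (0, 7): λ = (3·0² + 13)/(2·7) ≡ 13/14. 14⁻¹ ≡ 15 (mod 19), so λ ≡ 13·15 ≡ 5.
  x = λ² - 0 - 0 = 25 - 0 ≡ 6; y = λ·(0 - 6) - 7 ≡ 1. → (6, 1)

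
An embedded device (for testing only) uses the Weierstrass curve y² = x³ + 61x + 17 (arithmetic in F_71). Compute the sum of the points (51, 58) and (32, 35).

(51, 58) + (32, 35). λ = (35 - 58)/(32 - 51) ≡ 48/52 mod 71. 52⁻¹ ≡ 56 (mod 71), so λ ≡ 61.
  x = λ² - 51 - 32 = 3721 - 83 ≡ 17; y = λ·(51 - 17) - 58 ≡ 28. → (17, 28)

(17, 28)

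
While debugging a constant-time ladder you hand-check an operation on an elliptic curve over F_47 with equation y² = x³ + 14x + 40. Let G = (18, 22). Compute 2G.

(32, 36)

tangent at (18, 22): λ = (3·18² + 14)/(2·22) ≡ 46/44. 44⁻¹ ≡ 31 (mod 47), so λ ≡ 46·31 ≡ 16.
  x = λ² - 18 - 18 = 256 - 36 ≡ 32; y = λ·(18 - 32) - 22 ≡ 36. → (32, 36)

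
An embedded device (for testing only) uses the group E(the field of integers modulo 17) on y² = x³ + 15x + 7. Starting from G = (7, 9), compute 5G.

Double-and-add on 5 = (101)₂. Start with G = (7, 9) for the leading 1-bit.
double: tangent at (7, 9): λ = (3·7² + 15)/(2·9) ≡ 9/1. 1⁻¹ ≡ 1 (mod 17), so λ ≡ 9·1 ≡ 9.
  x = λ² - 7 - 7 = 81 - 14 ≡ 16; y = λ·(7 - 16) - 9 ≡ 12. → (16, 12)
double: tangent at (16, 12): λ = (3·16² + 15)/(2·12) ≡ 1/7. 7⁻¹ ≡ 5 (mod 17) since 7·5 = 35 ≡ 1, so λ ≡ 1·5 ≡ 5.
  x = λ² - 16 - 16 = 25 - 32 ≡ 10; y = λ·(16 - 10) - 12 ≡ 1. → (10, 1)
add G: (10, 1) + (7, 9). λ = (9 - 1)/(7 - 10) ≡ 8/14 mod 17. 14⁻¹ ≡ 11 (mod 17), so λ ≡ 3.
  x = λ² - 10 - 7 = 9 - 17 ≡ 9; y = λ·(10 - 9) - 1 ≡ 2. → (9, 2)

(9, 2)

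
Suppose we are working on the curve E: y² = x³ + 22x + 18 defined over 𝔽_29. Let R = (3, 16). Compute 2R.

(3, 13)

tangent at (3, 16): λ = (3·3² + 22)/(2·16) ≡ 20/3. 3⁻¹ ≡ 10 (mod 29) since 3·10 = 30 ≡ 1, so λ ≡ 20·10 ≡ 26.
  x = λ² - 3 - 3 = 676 - 6 ≡ 3; y = λ·(3 - 3) - 16 ≡ 13. → (3, 13)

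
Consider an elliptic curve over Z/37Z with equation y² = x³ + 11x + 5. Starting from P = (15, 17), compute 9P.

Double-and-add on 9 = (1001)₂. Start with P = (15, 17) for the leading 1-bit.
double: tangent at (15, 17): λ = (3·15² + 11)/(2·17) ≡ 20/34. 34⁻¹ ≡ 12 (mod 37), so λ ≡ 20·12 ≡ 18.
  x = λ² - 15 - 15 = 324 - 30 ≡ 35; y = λ·(15 - 35) - 17 ≡ 30. → (35, 30)
double: tangent at (35, 30): λ = (3·35² + 11)/(2·30) ≡ 23/23. 23⁻¹ ≡ 29 (mod 37), so λ ≡ 23·29 ≡ 1.
  x = λ² - 35 - 35 = 1 - 70 ≡ 5; y = λ·(35 - 5) - 30 ≡ 0. → (5, 0)
double: (5, 0) + (5, 0): same x and y₁ ≡ -y₂, so the sum is ∞.
add P: ∞ + (15, 17) = (15, 17) (identity).

(15, 17)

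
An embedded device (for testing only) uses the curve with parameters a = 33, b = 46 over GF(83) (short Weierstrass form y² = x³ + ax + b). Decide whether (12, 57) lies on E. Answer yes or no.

y² = 57² ≡ 12; x³ + 33x + 46 = 2170 ≡ 12 (mod 83). 12 = 12.

yes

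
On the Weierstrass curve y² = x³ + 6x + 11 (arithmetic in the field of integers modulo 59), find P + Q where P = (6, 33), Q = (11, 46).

(6, 33) + (11, 46). λ = (46 - 33)/(11 - 6) ≡ 13/5 mod 59. 5⁻¹ ≡ 12 (mod 59) since 5·12 = 60 ≡ 1, so λ ≡ 38.
  x = λ² - 6 - 11 = 1444 - 17 ≡ 11; y = λ·(6 - 11) - 33 ≡ 13. → (11, 13)

(11, 13)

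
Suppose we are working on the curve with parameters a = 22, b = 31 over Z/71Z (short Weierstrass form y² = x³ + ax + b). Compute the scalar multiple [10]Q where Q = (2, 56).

(69, 11)

Double-and-add on 10 = (1010)₂. Start with Q = (2, 56) for the leading 1-bit.
double: tangent at (2, 56): λ = (3·2² + 22)/(2·56) ≡ 34/41. 41⁻¹ ≡ 26 (mod 71), so λ ≡ 34·26 ≡ 32.
  x = λ² - 2 - 2 = 1024 - 4 ≡ 26; y = λ·(2 - 26) - 56 ≡ 28. → (26, 28)
double: tangent at (26, 28): λ = (3·26² + 22)/(2·28) ≡ 62/56. 56⁻¹ ≡ 52 (mod 71) since 56·52 = 2912 ≡ 1, so λ ≡ 62·52 ≡ 29.
  x = λ² - 26 - 26 = 841 - 52 ≡ 8; y = λ·(26 - 8) - 28 ≡ 68. → (8, 68)
add Q: (8, 68) + (2, 56). λ = (56 - 68)/(2 - 8) ≡ 59/65 mod 71. 65⁻¹ ≡ 59 (mod 71), so λ ≡ 2.
  x = λ² - 8 - 2 = 4 - 10 ≡ 65; y = λ·(8 - 65) - 68 ≡ 31. → (65, 31)
double: tangent at (65, 31): λ = (3·65² + 22)/(2·31) ≡ 59/62. 62⁻¹ ≡ 63 (mod 71), so λ ≡ 59·63 ≡ 25.
  x = λ² - 65 - 65 = 625 - 130 ≡ 69; y = λ·(65 - 69) - 31 ≡ 11. → (69, 11)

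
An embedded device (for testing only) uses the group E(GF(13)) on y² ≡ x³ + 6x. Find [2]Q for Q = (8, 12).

tangent at (8, 12): λ = (3·8² + 6)/(2·12) ≡ 3/11. 11⁻¹ ≡ 6 (mod 13) since 11·6 = 66 ≡ 1, so λ ≡ 3·6 ≡ 5.
  x = λ² - 8 - 8 = 25 - 16 ≡ 9; y = λ·(8 - 9) - 12 ≡ 9. → (9, 9)

(9, 9)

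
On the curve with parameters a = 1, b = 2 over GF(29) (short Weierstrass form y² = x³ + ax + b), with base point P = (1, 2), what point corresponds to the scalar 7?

(1, 27)

Double-and-add on 7 = (111)₂. Start with P = (1, 2) for the leading 1-bit.
double: tangent at (1, 2): λ = (3·1² + 1)/(2·2) ≡ 4/4. 4⁻¹ ≡ 22 (mod 29) since 4·22 = 88 ≡ 1, so λ ≡ 4·22 ≡ 1.
  x = λ² - 1 - 1 = 1 - 2 ≡ 28; y = λ·(1 - 28) - 2 ≡ 0. → (28, 0)
add P: (28, 0) + (1, 2). λ = (2 - 0)/(1 - 28) ≡ 2/2 mod 29. 2⁻¹ ≡ 15 (mod 29), so λ ≡ 1.
  x = λ² - 28 - 1 = 1 - 29 ≡ 1; y = λ·(28 - 1) - 0 ≡ 27. → (1, 27)
double: tangent at (1, 27): λ = (3·1² + 1)/(2·27) ≡ 4/25. 25⁻¹ ≡ 7 (mod 29) since 25·7 = 175 ≡ 1, so λ ≡ 4·7 ≡ 28.
  x = λ² - 1 - 1 = 784 - 2 ≡ 28; y = λ·(1 - 28) - 27 ≡ 0. → (28, 0)
add P: (28, 0) + (1, 2). λ = (2 - 0)/(1 - 28) ≡ 2/2 mod 29. 2⁻¹ ≡ 15 (mod 29), so λ ≡ 1.
  x = λ² - 28 - 1 = 1 - 29 ≡ 1; y = λ·(28 - 1) - 0 ≡ 27. → (1, 27)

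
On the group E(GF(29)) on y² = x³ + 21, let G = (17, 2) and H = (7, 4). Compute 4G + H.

First 4G:
Double-and-add on 4 = (100)₂. Start with G = (17, 2) for the leading 1-bit.
double: tangent at (17, 2): λ = (3·17² + 0)/(2·2) ≡ 26/4. 4⁻¹ ≡ 22 (mod 29) since 4·22 = 88 ≡ 1, so λ ≡ 26·22 ≡ 21.
  x = λ² - 17 - 17 = 441 - 34 ≡ 1; y = λ·(17 - 1) - 2 ≡ 15. → (1, 15)
double: tangent at (1, 15): λ = (3·1² + 0)/(2·15) ≡ 3/1. 1⁻¹ ≡ 1 (mod 29), so λ ≡ 3·1 ≡ 3.
  x = λ² - 1 - 1 = 9 - 2 ≡ 7; y = λ·(1 - 7) - 15 ≡ 25. → (7, 25)
4G = (7, 25).
Finally 4G + H:
(7, 25) + (7, 4): same x and y₁ ≡ -y₂, so the sum is O.

O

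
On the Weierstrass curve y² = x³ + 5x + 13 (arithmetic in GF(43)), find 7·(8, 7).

Write P = (8, 7).
Double-and-add on 7 = (111)₂. Start with P = (8, 7) for the leading 1-bit.
double: tangent at (8, 7): λ = (3·8² + 5)/(2·7) ≡ 25/14. 14⁻¹ ≡ 40 (mod 43) since 14·40 = 560 ≡ 1, so λ ≡ 25·40 ≡ 11.
  x = λ² - 8 - 8 = 121 - 16 ≡ 19; y = λ·(8 - 19) - 7 ≡ 1. → (19, 1)
add P: (19, 1) + (8, 7). λ = (7 - 1)/(8 - 19) ≡ 6/32 mod 43. 32⁻¹ ≡ 39 (mod 43) since 32·39 = 1248 ≡ 1, so λ ≡ 19.
  x = λ² - 19 - 8 = 361 - 27 ≡ 33; y = λ·(19 - 33) - 1 ≡ 34. → (33, 34)
double: tangent at (33, 34): λ = (3·33² + 5)/(2·34) ≡ 4/25. 25⁻¹ ≡ 31 (mod 43) since 25·31 = 775 ≡ 1, so λ ≡ 4·31 ≡ 38.
  x = λ² - 33 - 33 = 1444 - 66 ≡ 2; y = λ·(33 - 2) - 34 ≡ 26. → (2, 26)
add P: (2, 26) + (8, 7). λ = (7 - 26)/(8 - 2) ≡ 24/6 mod 43. 6⁻¹ ≡ 36 (mod 43) since 6·36 = 216 ≡ 1, so λ ≡ 4.
  x = λ² - 2 - 8 = 16 - 10 ≡ 6; y = λ·(2 - 6) - 26 ≡ 1. → (6, 1)

(6, 1)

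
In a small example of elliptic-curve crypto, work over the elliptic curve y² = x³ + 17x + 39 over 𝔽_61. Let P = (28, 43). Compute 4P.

Repeated addition: build up to 4P.
2P: tangent at (28, 43): λ = (3·28² + 17)/(2·43) ≡ 51/25. 25⁻¹ ≡ 22 (mod 61), so λ ≡ 51·22 ≡ 24.
  x = λ² - 28 - 28 = 576 - 56 ≡ 32; y = λ·(28 - 32) - 43 ≡ 44. → (32, 44)
3P: (32, 44) + (28, 43). λ = (43 - 44)/(28 - 32) ≡ 60/57 mod 61. 57⁻¹ ≡ 15 (mod 61), so λ ≡ 46.
  x = λ² - 32 - 28 = 2116 - 60 ≡ 43; y = λ·(32 - 43) - 44 ≡ 60. → (43, 60)
4P: (43, 60) + (28, 43). λ = (43 - 60)/(28 - 43) ≡ 44/46 mod 61. 46⁻¹ ≡ 4 (mod 61), so λ ≡ 54.
  x = λ² - 43 - 28 = 2916 - 71 ≡ 39; y = λ·(43 - 39) - 60 ≡ 34. → (39, 34)

(39, 34)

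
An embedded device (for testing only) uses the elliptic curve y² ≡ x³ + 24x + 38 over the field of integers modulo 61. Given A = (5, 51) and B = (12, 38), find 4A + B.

First 4A:
Double-and-add on 4 = (100)₂. Start with A = (5, 51) for the leading 1-bit.
double: tangent at (5, 51): λ = (3·5² + 24)/(2·51) ≡ 38/41. 41⁻¹ ≡ 3 (mod 61) since 41·3 = 123 ≡ 1, so λ ≡ 38·3 ≡ 53.
  x = λ² - 5 - 5 = 2809 - 10 ≡ 54; y = λ·(5 - 54) - 51 ≡ 36. → (54, 36)
double: tangent at (54, 36): λ = (3·54² + 24)/(2·36) ≡ 49/11. 11⁻¹ ≡ 50 (mod 61) since 11·50 = 550 ≡ 1, so λ ≡ 49·50 ≡ 10.
  x = λ² - 54 - 54 = 100 - 108 ≡ 53; y = λ·(54 - 53) - 36 ≡ 35. → (53, 35)
4A = (53, 35).
Finally 4A + B:
(53, 35) + (12, 38). λ = (38 - 35)/(12 - 53) ≡ 3/20 mod 61. 20⁻¹ ≡ 58 (mod 61), so λ ≡ 52.
  x = λ² - 53 - 12 = 2704 - 65 ≡ 16; y = λ·(53 - 16) - 35 ≡ 59. → (16, 59)

(16, 59)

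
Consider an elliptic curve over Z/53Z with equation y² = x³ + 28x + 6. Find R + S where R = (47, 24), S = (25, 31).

(41, 3)

(47, 24) + (25, 31). λ = (31 - 24)/(25 - 47) ≡ 7/31 mod 53. 31⁻¹ ≡ 12 (mod 53), so λ ≡ 31.
  x = λ² - 47 - 25 = 961 - 72 ≡ 41; y = λ·(47 - 41) - 24 ≡ 3. → (41, 3)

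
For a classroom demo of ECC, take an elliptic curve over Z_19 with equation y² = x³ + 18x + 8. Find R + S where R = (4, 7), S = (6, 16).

(15, 10)

(4, 7) + (6, 16). λ = (16 - 7)/(6 - 4) ≡ 9/2 mod 19. 2⁻¹ ≡ 10 (mod 19) since 2·10 = 20 ≡ 1, so λ ≡ 14.
  x = λ² - 4 - 6 = 196 - 10 ≡ 15; y = λ·(4 - 15) - 7 ≡ 10. → (15, 10)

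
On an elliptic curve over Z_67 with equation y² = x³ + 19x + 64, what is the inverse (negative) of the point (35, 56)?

-(35, 56) = (35, -56 mod 67) = (35, 11).

(35, 11)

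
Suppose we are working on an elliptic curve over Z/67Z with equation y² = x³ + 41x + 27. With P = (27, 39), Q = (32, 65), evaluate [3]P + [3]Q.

First 3P:
Repeated addition: build up to 3P.
2P: tangent at (27, 39): λ = (3·27² + 41)/(2·39) ≡ 17/11. 11⁻¹ ≡ 61 (mod 67), so λ ≡ 17·61 ≡ 32.
  x = λ² - 27 - 27 = 1024 - 54 ≡ 32; y = λ·(27 - 32) - 39 ≡ 2. → (32, 2)
3P: (32, 2) + (27, 39). λ = (39 - 2)/(27 - 32) ≡ 37/62 mod 67. 62⁻¹ ≡ 40 (mod 67), so λ ≡ 6.
  x = λ² - 32 - 27 = 36 - 59 ≡ 44; y = λ·(32 - 44) - 2 ≡ 60. → (44, 60)
3P = (44, 60).
Next 3Q:
Repeated addition: build up to 3Q.
2Q: tangent at (32, 65): λ = (3·32² + 41)/(2·65) ≡ 31/63. 63⁻¹ ≡ 50 (mod 67) since 63·50 = 3150 ≡ 1, so λ ≡ 31·50 ≡ 9.
  x = λ² - 32 - 32 = 81 - 64 ≡ 17; y = λ·(32 - 17) - 65 ≡ 3. → (17, 3)
3Q: (17, 3) + (32, 65). λ = (65 - 3)/(32 - 17) ≡ 62/15 mod 67. 15⁻¹ ≡ 9 (mod 67), so λ ≡ 22.
  x = λ² - 17 - 32 = 484 - 49 ≡ 33; y = λ·(17 - 33) - 3 ≡ 47. → (33, 47)
3Q = (33, 47).
Finally 3P + 3Q:
(44, 60) + (33, 47). λ = (47 - 60)/(33 - 44) ≡ 54/56 mod 67. 56⁻¹ ≡ 6 (mod 67), so λ ≡ 56.
  x = λ² - 44 - 33 = 3136 - 77 ≡ 44; y = λ·(44 - 44) - 60 ≡ 7. → (44, 7)

(44, 7)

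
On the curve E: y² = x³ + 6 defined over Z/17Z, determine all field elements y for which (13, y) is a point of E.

x³ + 0x + 6 = 2203 ≡ 10 (mod 17).
10 is a non-residue mod 17; no y exists.

none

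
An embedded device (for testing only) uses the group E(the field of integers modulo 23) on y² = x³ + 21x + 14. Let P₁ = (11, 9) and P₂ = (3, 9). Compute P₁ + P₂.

(9, 14)

(11, 9) + (3, 9). λ = (9 - 9)/(3 - 11) ≡ 0/15 mod 23. 15⁻¹ ≡ 20 (mod 23) since 15·20 = 300 ≡ 1, so λ ≡ 0.
  x = λ² - 11 - 3 = 0 - 14 ≡ 9; y = λ·(11 - 9) - 9 ≡ 14. → (9, 14)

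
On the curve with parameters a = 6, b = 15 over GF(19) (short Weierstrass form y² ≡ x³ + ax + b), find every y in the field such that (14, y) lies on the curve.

x³ + 6x + 15 = 2843 ≡ 12 (mod 19).
12 is a non-residue mod 19; no y exists.

none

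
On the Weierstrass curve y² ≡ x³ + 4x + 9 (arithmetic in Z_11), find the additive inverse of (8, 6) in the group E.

-(8, 6) = (8, -6 mod 11) = (8, 5).

(8, 5)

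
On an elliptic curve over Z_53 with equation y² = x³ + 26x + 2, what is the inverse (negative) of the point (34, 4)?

-(34, 4) = (34, -4 mod 53) = (34, 49).

(34, 49)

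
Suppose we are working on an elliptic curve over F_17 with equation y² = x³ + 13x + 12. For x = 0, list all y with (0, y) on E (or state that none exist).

x³ + 13x + 12 = 12 ≡ 12 (mod 17).
12 is a non-residue mod 17; no y exists.

none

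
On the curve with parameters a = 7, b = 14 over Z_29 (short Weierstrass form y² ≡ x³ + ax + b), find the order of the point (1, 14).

7

2P: tangent at (1, 14): λ = (3·1² + 7)/(2·14) ≡ 10/28. 28⁻¹ ≡ 28 (mod 29) since 28·28 = 784 ≡ 1, so λ ≡ 10·28 ≡ 19.
  x = λ² - 1 - 1 = 361 - 2 ≡ 11; y = λ·(1 - 11) - 14 ≡ 28. → (11, 28)
3P: (11, 28) + (1, 14). λ = (14 - 28)/(1 - 11) ≡ 15/19 mod 29. 19⁻¹ ≡ 26 (mod 29) since 19·26 = 494 ≡ 1, so λ ≡ 13.
  x = λ² - 11 - 1 = 169 - 12 ≡ 12; y = λ·(11 - 12) - 28 ≡ 17. → (12, 17)
4P: (12, 17) + (1, 14). λ = (14 - 17)/(1 - 12) ≡ 26/18 mod 29. 18⁻¹ ≡ 21 (mod 29), so λ ≡ 24.
  x = λ² - 12 - 1 = 576 - 13 ≡ 12; y = λ·(12 - 12) - 17 ≡ 12. → (12, 12)
5P: (12, 12) + (1, 14). λ = (14 - 12)/(1 - 12) ≡ 2/18 mod 29. 18⁻¹ ≡ 21 (mod 29), so λ ≡ 13.
  x = λ² - 12 - 1 = 169 - 13 ≡ 11; y = λ·(12 - 11) - 12 ≡ 1. → (11, 1)
6P: (11, 1) + (1, 14). λ = (14 - 1)/(1 - 11) ≡ 13/19 mod 29. 19⁻¹ ≡ 26 (mod 29) since 19·26 = 494 ≡ 1, so λ ≡ 19.
  x = λ² - 11 - 1 = 361 - 12 ≡ 1; y = λ·(11 - 1) - 1 ≡ 15. → (1, 15)
7P: (1, 15) + (1, 14): same x and y₁ ≡ -y₂, so the sum is O.
7P = O, so the order is 7.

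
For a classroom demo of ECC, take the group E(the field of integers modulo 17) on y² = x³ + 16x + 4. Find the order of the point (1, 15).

6

2P: tangent at (1, 15): λ = (3·1² + 16)/(2·15) ≡ 2/13. 13⁻¹ ≡ 4 (mod 17) since 13·4 = 52 ≡ 1, so λ ≡ 2·4 ≡ 8.
  x = λ² - 1 - 1 = 64 - 2 ≡ 11; y = λ·(1 - 11) - 15 ≡ 7. → (11, 7)
3P: (11, 7) + (1, 15). λ = (15 - 7)/(1 - 11) ≡ 8/7 mod 17. 7⁻¹ ≡ 5 (mod 17) since 7·5 = 35 ≡ 1, so λ ≡ 6.
  x = λ² - 11 - 1 = 36 - 12 ≡ 7; y = λ·(11 - 7) - 7 ≡ 0. → (7, 0)
4P: (7, 0) + (1, 15). λ = (15 - 0)/(1 - 7) ≡ 15/11 mod 17. 11⁻¹ ≡ 14 (mod 17), so λ ≡ 6.
  x = λ² - 7 - 1 = 36 - 8 ≡ 11; y = λ·(7 - 11) - 0 ≡ 10. → (11, 10)
5P: (11, 10) + (1, 15). λ = (15 - 10)/(1 - 11) ≡ 5/7 mod 17. 7⁻¹ ≡ 5 (mod 17), so λ ≡ 8.
  x = λ² - 11 - 1 = 64 - 12 ≡ 1; y = λ·(11 - 1) - 10 ≡ 2. → (1, 2)
6P: (1, 2) + (1, 15): same x and y₁ ≡ -y₂, so the sum is O.
6P = O, so the order is 6.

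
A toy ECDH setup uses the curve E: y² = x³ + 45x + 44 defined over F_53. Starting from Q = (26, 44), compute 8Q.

Double-and-add on 8 = (1000)₂. Start with Q = (26, 44) for the leading 1-bit.
double: tangent at (26, 44): λ = (3·26² + 45)/(2·44) ≡ 6/35. 35⁻¹ ≡ 50 (mod 53) since 35·50 = 1750 ≡ 1, so λ ≡ 6·50 ≡ 35.
  x = λ² - 26 - 26 = 1225 - 52 ≡ 7; y = λ·(26 - 7) - 44 ≡ 38. → (7, 38)
double: tangent at (7, 38): λ = (3·7² + 45)/(2·38) ≡ 33/23. 23⁻¹ ≡ 30 (mod 53), so λ ≡ 33·30 ≡ 36.
  x = λ² - 7 - 7 = 1296 - 14 ≡ 10; y = λ·(7 - 10) - 38 ≡ 13. → (10, 13)
double: tangent at (10, 13): λ = (3·10² + 45)/(2·13) ≡ 27/26. 26⁻¹ ≡ 51 (mod 53), so λ ≡ 27·51 ≡ 52.
  x = λ² - 10 - 10 = 2704 - 20 ≡ 34; y = λ·(10 - 34) - 13 ≡ 11. → (34, 11)

(34, 11)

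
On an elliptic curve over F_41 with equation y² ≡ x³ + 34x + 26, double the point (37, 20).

(8, 21)

tangent at (37, 20): λ = (3·37² + 34)/(2·20) ≡ 0/40. 40⁻¹ ≡ 40 (mod 41) since 40·40 = 1600 ≡ 1, so λ ≡ 0·40 ≡ 0.
  x = λ² - 37 - 37 = 0 - 74 ≡ 8; y = λ·(37 - 8) - 20 ≡ 21. → (8, 21)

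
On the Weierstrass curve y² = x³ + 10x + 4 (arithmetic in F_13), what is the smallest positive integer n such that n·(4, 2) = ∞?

3

2P: tangent at (4, 2): λ = (3·4² + 10)/(2·2) ≡ 6/4. 4⁻¹ ≡ 10 (mod 13), so λ ≡ 6·10 ≡ 8.
  x = λ² - 4 - 4 = 64 - 8 ≡ 4; y = λ·(4 - 4) - 2 ≡ 11. → (4, 11)
3P: (4, 11) + (4, 2): same x and y₁ ≡ -y₂, so the sum is ∞.
3P = ∞, so the order is 3.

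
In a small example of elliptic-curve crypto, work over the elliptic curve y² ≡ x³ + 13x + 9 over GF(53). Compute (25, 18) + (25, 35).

The two points share x = 25 and their y-coordinates satisfy 18 + 35 ≡ 0 (mod 53), so they are inverses. Their sum is 𝒪.

O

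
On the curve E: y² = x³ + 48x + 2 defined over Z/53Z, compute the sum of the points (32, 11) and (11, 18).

(16, 19)

(32, 11) + (11, 18). λ = (18 - 11)/(11 - 32) ≡ 7/32 mod 53. 32⁻¹ ≡ 5 (mod 53), so λ ≡ 35.
  x = λ² - 32 - 11 = 1225 - 43 ≡ 16; y = λ·(32 - 16) - 11 ≡ 19. → (16, 19)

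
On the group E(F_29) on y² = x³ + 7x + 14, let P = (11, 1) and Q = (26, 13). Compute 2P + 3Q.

(26, 13)

First 2P:
Repeated addition: build up to 2P.
2P: tangent at (11, 1): λ = (3·11² + 7)/(2·1) ≡ 22/2. 2⁻¹ ≡ 15 (mod 29), so λ ≡ 22·15 ≡ 11.
  x = λ² - 11 - 11 = 121 - 22 ≡ 12; y = λ·(11 - 12) - 1 ≡ 17. → (12, 17)
2P = (12, 17).
Next 3Q:
Repeated addition: build up to 3Q.
2Q: tangent at (26, 13): λ = (3·26² + 7)/(2·13) ≡ 5/26. 26⁻¹ ≡ 19 (mod 29) since 26·19 = 494 ≡ 1, so λ ≡ 5·19 ≡ 8.
  x = λ² - 26 - 26 = 64 - 52 ≡ 12; y = λ·(26 - 12) - 13 ≡ 12. → (12, 12)
3Q: (12, 12) + (26, 13). λ = (13 - 12)/(26 - 12) ≡ 1/14 mod 29. 14⁻¹ ≡ 27 (mod 29) since 14·27 = 378 ≡ 1, so λ ≡ 27.
  x = λ² - 12 - 26 = 729 - 38 ≡ 24; y = λ·(12 - 24) - 12 ≡ 12. → (24, 12)
3Q = (24, 12).
Finally 2P + 3Q:
(12, 17) + (24, 12). λ = (12 - 17)/(24 - 12) ≡ 24/12 mod 29. 12⁻¹ ≡ 17 (mod 29), so λ ≡ 2.
  x = λ² - 12 - 24 = 4 - 36 ≡ 26; y = λ·(12 - 26) - 17 ≡ 13. → (26, 13)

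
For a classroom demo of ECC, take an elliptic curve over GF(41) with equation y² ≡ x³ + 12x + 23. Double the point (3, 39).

(25, 32)

tangent at (3, 39): λ = (3·3² + 12)/(2·39) ≡ 39/37. 37⁻¹ ≡ 10 (mod 41) since 37·10 = 370 ≡ 1, so λ ≡ 39·10 ≡ 21.
  x = λ² - 3 - 3 = 441 - 6 ≡ 25; y = λ·(3 - 25) - 39 ≡ 32. → (25, 32)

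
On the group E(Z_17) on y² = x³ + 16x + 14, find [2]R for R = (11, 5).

(8, 5)

tangent at (11, 5): λ = (3·11² + 16)/(2·5) ≡ 5/10. 10⁻¹ ≡ 12 (mod 17) since 10·12 = 120 ≡ 1, so λ ≡ 5·12 ≡ 9.
  x = λ² - 11 - 11 = 81 - 22 ≡ 8; y = λ·(11 - 8) - 5 ≡ 5. → (8, 5)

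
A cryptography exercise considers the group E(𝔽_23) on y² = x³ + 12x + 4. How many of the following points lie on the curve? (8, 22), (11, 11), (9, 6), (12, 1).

(8, 22): 22² ≡ 1, rhs ≡ 14 → off.
(11, 11): 11² ≡ 6, rhs ≡ 18 → off.
(9, 6): 6² ≡ 13, rhs ≡ 13 → on.
(12, 1): 1² ≡ 1, rhs ≡ 13 → off.

1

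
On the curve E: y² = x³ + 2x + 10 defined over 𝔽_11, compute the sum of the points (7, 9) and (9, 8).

(7, 9) + (9, 8). λ = (8 - 9)/(9 - 7) ≡ 10/2 mod 11. 2⁻¹ ≡ 6 (mod 11), so λ ≡ 5.
  x = λ² - 7 - 9 = 25 - 16 ≡ 9; y = λ·(7 - 9) - 9 ≡ 3. → (9, 3)

(9, 3)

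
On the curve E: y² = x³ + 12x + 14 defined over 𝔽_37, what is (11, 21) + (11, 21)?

(16, 11)

tangent at (11, 21): λ = (3·11² + 12)/(2·21) ≡ 5/5. 5⁻¹ ≡ 15 (mod 37) since 5·15 = 75 ≡ 1, so λ ≡ 5·15 ≡ 1.
  x = λ² - 11 - 11 = 1 - 22 ≡ 16; y = λ·(11 - 16) - 21 ≡ 11. → (16, 11)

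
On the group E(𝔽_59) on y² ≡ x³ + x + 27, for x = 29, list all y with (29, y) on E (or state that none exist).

14, 45

x³ + 1x + 27 = 24445 ≡ 19 (mod 59).
Square roots of 19 mod 59: 14 and 45 (since 14² = 196 ≡ 19).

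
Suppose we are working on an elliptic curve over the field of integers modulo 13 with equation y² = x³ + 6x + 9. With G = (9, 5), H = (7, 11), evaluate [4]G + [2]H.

First 4G:
Double-and-add on 4 = (100)₂. Start with G = (9, 5) for the leading 1-bit.
double: tangent at (9, 5): λ = (3·9² + 6)/(2·5) ≡ 2/10. 10⁻¹ ≡ 4 (mod 13), so λ ≡ 2·4 ≡ 8.
  x = λ² - 9 - 9 = 64 - 18 ≡ 7; y = λ·(9 - 7) - 5 ≡ 11. → (7, 11)
double: tangent at (7, 11): λ = (3·7² + 6)/(2·11) ≡ 10/9. 9⁻¹ ≡ 3 (mod 13) since 9·3 = 27 ≡ 1, so λ ≡ 10·3 ≡ 4.
  x = λ² - 7 - 7 = 16 - 14 ≡ 2; y = λ·(7 - 2) - 11 ≡ 9. → (2, 9)
4G = (2, 9).
Next 2H:
Repeated addition: build up to 2H.
2H: tangent at (7, 11): λ = (3·7² + 6)/(2·11) ≡ 10/9. 9⁻¹ ≡ 3 (mod 13), so λ ≡ 10·3 ≡ 4.
  x = λ² - 7 - 7 = 16 - 14 ≡ 2; y = λ·(7 - 2) - 11 ≡ 9. → (2, 9)
2H = (2, 9).
Finally 4G + 2H:
tangent at (2, 9): λ = (3·2² + 6)/(2·9) ≡ 5/5. 5⁻¹ ≡ 8 (mod 13), so λ ≡ 5·8 ≡ 1.
  x = λ² - 2 - 2 = 1 - 4 ≡ 10; y = λ·(2 - 10) - 9 ≡ 9. → (10, 9)

(10, 9)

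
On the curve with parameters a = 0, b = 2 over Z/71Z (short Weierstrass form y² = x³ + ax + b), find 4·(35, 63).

Write P = (35, 63).
Repeated addition: build up to 4P.
2P: tangent at (35, 63): λ = (3·35² + 0)/(2·63) ≡ 54/55. 55⁻¹ ≡ 31 (mod 71), so λ ≡ 54·31 ≡ 41.
  x = λ² - 35 - 35 = 1681 - 70 ≡ 49; y = λ·(35 - 49) - 63 ≡ 2. → (49, 2)
3P: (49, 2) + (35, 63). λ = (63 - 2)/(35 - 49) ≡ 61/57 mod 71. 57⁻¹ ≡ 5 (mod 71), so λ ≡ 21.
  x = λ² - 49 - 35 = 441 - 84 ≡ 2; y = λ·(49 - 2) - 2 ≡ 62. → (2, 62)
4P: (2, 62) + (35, 63). λ = (63 - 62)/(35 - 2) ≡ 1/33 mod 71. 33⁻¹ ≡ 28 (mod 71), so λ ≡ 28.
  x = λ² - 2 - 35 = 784 - 37 ≡ 37; y = λ·(2 - 37) - 62 ≡ 23. → (37, 23)

(37, 23)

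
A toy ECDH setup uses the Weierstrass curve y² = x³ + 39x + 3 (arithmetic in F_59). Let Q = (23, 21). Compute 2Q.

tangent at (23, 21): λ = (3·23² + 39)/(2·21) ≡ 33/42. 42⁻¹ ≡ 52 (mod 59) since 42·52 = 2184 ≡ 1, so λ ≡ 33·52 ≡ 5.
  x = λ² - 23 - 23 = 25 - 46 ≡ 38; y = λ·(23 - 38) - 21 ≡ 22. → (38, 22)

(38, 22)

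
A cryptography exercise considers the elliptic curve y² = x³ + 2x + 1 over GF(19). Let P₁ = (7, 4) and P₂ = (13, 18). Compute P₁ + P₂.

(7, 4) + (13, 18). λ = (18 - 4)/(13 - 7) ≡ 14/6 mod 19. 6⁻¹ ≡ 16 (mod 19), so λ ≡ 15.
  x = λ² - 7 - 13 = 225 - 20 ≡ 15; y = λ·(7 - 15) - 4 ≡ 9. → (15, 9)

(15, 9)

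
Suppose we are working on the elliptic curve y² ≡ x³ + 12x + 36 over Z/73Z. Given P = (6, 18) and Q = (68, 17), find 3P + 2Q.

(50, 21)

First 3P:
Repeated addition: build up to 3P.
2P: tangent at (6, 18): λ = (3·6² + 12)/(2·18) ≡ 47/36. 36⁻¹ ≡ 71 (mod 73), so λ ≡ 47·71 ≡ 52.
  x = λ² - 6 - 6 = 2704 - 12 ≡ 64; y = λ·(6 - 64) - 18 ≡ 32. → (64, 32)
3P: (64, 32) + (6, 18). λ = (18 - 32)/(6 - 64) ≡ 59/15 mod 73. 15⁻¹ ≡ 39 (mod 73), so λ ≡ 38.
  x = λ² - 64 - 6 = 1444 - 70 ≡ 60; y = λ·(64 - 60) - 32 ≡ 47. → (60, 47)
3P = (60, 47).
Next 2Q:
Repeated addition: build up to 2Q.
2Q: tangent at (68, 17): λ = (3·68² + 12)/(2·17) ≡ 14/34. 34⁻¹ ≡ 58 (mod 73), so λ ≡ 14·58 ≡ 9.
  x = λ² - 68 - 68 = 81 - 136 ≡ 18; y = λ·(68 - 18) - 17 ≡ 68. → (18, 68)
2Q = (18, 68).
Finally 3P + 2Q:
(60, 47) + (18, 68). λ = (68 - 47)/(18 - 60) ≡ 21/31 mod 73. 31⁻¹ ≡ 33 (mod 73) since 31·33 = 1023 ≡ 1, so λ ≡ 36.
  x = λ² - 60 - 18 = 1296 - 78 ≡ 50; y = λ·(60 - 50) - 47 ≡ 21. → (50, 21)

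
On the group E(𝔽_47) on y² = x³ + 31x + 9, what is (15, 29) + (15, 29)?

(24, 30)

tangent at (15, 29): λ = (3·15² + 31)/(2·29) ≡ 1/11. 11⁻¹ ≡ 30 (mod 47) since 11·30 = 330 ≡ 1, so λ ≡ 1·30 ≡ 30.
  x = λ² - 15 - 15 = 900 - 30 ≡ 24; y = λ·(15 - 24) - 29 ≡ 30. → (24, 30)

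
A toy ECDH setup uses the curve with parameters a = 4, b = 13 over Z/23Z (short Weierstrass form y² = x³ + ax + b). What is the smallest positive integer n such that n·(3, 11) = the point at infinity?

10

2P: tangent at (3, 11): λ = (3·3² + 4)/(2·11) ≡ 8/22. 22⁻¹ ≡ 22 (mod 23) since 22·22 = 484 ≡ 1, so λ ≡ 8·22 ≡ 15.
  x = λ² - 3 - 3 = 225 - 6 ≡ 12; y = λ·(3 - 12) - 11 ≡ 15. → (12, 15)
3P: (12, 15) + (3, 11). λ = (11 - 15)/(3 - 12) ≡ 19/14 mod 23. 14⁻¹ ≡ 5 (mod 23) since 14·5 = 70 ≡ 1, so λ ≡ 3.
  x = λ² - 12 - 3 = 9 - 15 ≡ 17; y = λ·(12 - 17) - 15 ≡ 16. → (17, 16)
4P: (17, 16) + (3, 11). λ = (11 - 16)/(3 - 17) ≡ 18/9 mod 23. 9⁻¹ ≡ 18 (mod 23) since 9·18 = 162 ≡ 1, so λ ≡ 2.
  x = λ² - 17 - 3 = 4 - 20 ≡ 7; y = λ·(17 - 7) - 16 ≡ 4. → (7, 4)
5P: (7, 4) + (3, 11). λ = (11 - 4)/(3 - 7) ≡ 7/19 mod 23. 19⁻¹ ≡ 17 (mod 23), so λ ≡ 4.
  x = λ² - 7 - 3 = 16 - 10 ≡ 6; y = λ·(7 - 6) - 4 ≡ 0. → (6, 0)
6P: (6, 0) + (3, 11). λ = (11 - 0)/(3 - 6) ≡ 11/20 mod 23. 20⁻¹ ≡ 15 (mod 23) since 20·15 = 300 ≡ 1, so λ ≡ 4.
  x = λ² - 6 - 3 = 16 - 9 ≡ 7; y = λ·(6 - 7) - 0 ≡ 19. → (7, 19)
7P: (7, 19) + (3, 11). λ = (11 - 19)/(3 - 7) ≡ 15/19 mod 23. 19⁻¹ ≡ 17 (mod 23) since 19·17 = 323 ≡ 1, so λ ≡ 2.
  x = λ² - 7 - 3 = 4 - 10 ≡ 17; y = λ·(7 - 17) - 19 ≡ 7. → (17, 7)
8P: (17, 7) + (3, 11). λ = (11 - 7)/(3 - 17) ≡ 4/9 mod 23. 9⁻¹ ≡ 18 (mod 23) since 9·18 = 162 ≡ 1, so λ ≡ 3.
  x = λ² - 17 - 3 = 9 - 20 ≡ 12; y = λ·(17 - 12) - 7 ≡ 8. → (12, 8)
9P: (12, 8) + (3, 11). λ = (11 - 8)/(3 - 12) ≡ 3/14 mod 23. 14⁻¹ ≡ 5 (mod 23), so λ ≡ 15.
  x = λ² - 12 - 3 = 225 - 15 ≡ 3; y = λ·(12 - 3) - 8 ≡ 12. → (3, 12)
10P: (3, 12) + (3, 11): same x and y₁ ≡ -y₂, so the sum is the point at infinity.
10P = the point at infinity, so the order is 10.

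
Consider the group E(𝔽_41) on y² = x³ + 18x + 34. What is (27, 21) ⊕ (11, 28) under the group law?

(27, 21) + (11, 28). λ = (28 - 21)/(11 - 27) ≡ 7/25 mod 41. 25⁻¹ ≡ 23 (mod 41) since 25·23 = 575 ≡ 1, so λ ≡ 38.
  x = λ² - 27 - 11 = 1444 - 38 ≡ 12; y = λ·(27 - 12) - 21 ≡ 16. → (12, 16)

(12, 16)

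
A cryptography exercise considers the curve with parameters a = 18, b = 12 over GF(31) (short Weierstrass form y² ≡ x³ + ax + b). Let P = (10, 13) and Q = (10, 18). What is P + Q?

The two points share x = 10 and their y-coordinates satisfy 13 + 18 ≡ 0 (mod 31), so they are inverses. Their sum is the point at infinity.

O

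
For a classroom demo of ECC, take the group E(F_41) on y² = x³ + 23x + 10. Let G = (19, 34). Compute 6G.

(11, 6)

Repeated addition: build up to 6G.
2G: tangent at (19, 34): λ = (3·19² + 23)/(2·34) ≡ 40/27. 27⁻¹ ≡ 38 (mod 41) since 27·38 = 1026 ≡ 1, so λ ≡ 40·38 ≡ 3.
  x = λ² - 19 - 19 = 9 - 38 ≡ 12; y = λ·(19 - 12) - 34 ≡ 28. → (12, 28)
3G: (12, 28) + (19, 34). λ = (34 - 28)/(19 - 12) ≡ 6/7 mod 41. 7⁻¹ ≡ 6 (mod 41), so λ ≡ 36.
  x = λ² - 12 - 19 = 1296 - 31 ≡ 35; y = λ·(12 - 35) - 28 ≡ 5. → (35, 5)
4G: (35, 5) + (19, 34). λ = (34 - 5)/(19 - 35) ≡ 29/25 mod 41. 25⁻¹ ≡ 23 (mod 41), so λ ≡ 11.
  x = λ² - 35 - 19 = 121 - 54 ≡ 26; y = λ·(35 - 26) - 5 ≡ 12. → (26, 12)
5G: (26, 12) + (19, 34). λ = (34 - 12)/(19 - 26) ≡ 22/34 mod 41. 34⁻¹ ≡ 35 (mod 41) since 34·35 = 1190 ≡ 1, so λ ≡ 32.
  x = λ² - 26 - 19 = 1024 - 45 ≡ 36; y = λ·(26 - 36) - 12 ≡ 37. → (36, 37)
6G: (36, 37) + (19, 34). λ = (34 - 37)/(19 - 36) ≡ 38/24 mod 41. 24⁻¹ ≡ 12 (mod 41), so λ ≡ 5.
  x = λ² - 36 - 19 = 25 - 55 ≡ 11; y = λ·(36 - 11) - 37 ≡ 6. → (11, 6)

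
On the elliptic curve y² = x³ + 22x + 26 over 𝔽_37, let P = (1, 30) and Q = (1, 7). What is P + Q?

O

The two points share x = 1 and their y-coordinates satisfy 30 + 7 ≡ 0 (mod 37), so they are inverses. Their sum is O.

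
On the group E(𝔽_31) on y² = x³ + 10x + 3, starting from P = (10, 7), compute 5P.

(20, 22)

Repeated addition: build up to 5P.
2P: tangent at (10, 7): λ = (3·10² + 10)/(2·7) ≡ 0/14. 14⁻¹ ≡ 20 (mod 31), so λ ≡ 0·20 ≡ 0.
  x = λ² - 10 - 10 = 0 - 20 ≡ 11; y = λ·(10 - 11) - 7 ≡ 24. → (11, 24)
3P: (11, 24) + (10, 7). λ = (7 - 24)/(10 - 11) ≡ 14/30 mod 31. 30⁻¹ ≡ 30 (mod 31) since 30·30 = 900 ≡ 1, so λ ≡ 17.
  x = λ² - 11 - 10 = 289 - 21 ≡ 20; y = λ·(11 - 20) - 24 ≡ 9. → (20, 9)
4P: (20, 9) + (10, 7). λ = (7 - 9)/(10 - 20) ≡ 29/21 mod 31. 21⁻¹ ≡ 3 (mod 31) since 21·3 = 63 ≡ 1, so λ ≡ 25.
  x = λ² - 20 - 10 = 625 - 30 ≡ 6; y = λ·(20 - 6) - 9 ≡ 0. → (6, 0)
5P: (6, 0) + (10, 7). λ = (7 - 0)/(10 - 6) ≡ 7/4 mod 31. 4⁻¹ ≡ 8 (mod 31) since 4·8 = 32 ≡ 1, so λ ≡ 25.
  x = λ² - 6 - 10 = 625 - 16 ≡ 20; y = λ·(6 - 20) - 0 ≡ 22. → (20, 22)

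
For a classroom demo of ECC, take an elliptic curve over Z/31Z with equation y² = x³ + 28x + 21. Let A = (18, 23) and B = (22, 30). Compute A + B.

(27, 0)

(18, 23) + (22, 30). λ = (30 - 23)/(22 - 18) ≡ 7/4 mod 31. 4⁻¹ ≡ 8 (mod 31), so λ ≡ 25.
  x = λ² - 18 - 22 = 625 - 40 ≡ 27; y = λ·(18 - 27) - 23 ≡ 0. → (27, 0)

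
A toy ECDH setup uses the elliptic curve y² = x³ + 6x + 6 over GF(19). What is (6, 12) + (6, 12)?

tangent at (6, 12): λ = (3·6² + 6)/(2·12) ≡ 0/5. 5⁻¹ ≡ 4 (mod 19), so λ ≡ 0·4 ≡ 0.
  x = λ² - 6 - 6 = 0 - 12 ≡ 7; y = λ·(6 - 7) - 12 ≡ 7. → (7, 7)

(7, 7)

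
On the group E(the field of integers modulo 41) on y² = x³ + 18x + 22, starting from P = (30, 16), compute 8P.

O

Repeated addition: build up to 8P.
2P: tangent at (30, 16): λ = (3·30² + 18)/(2·16) ≡ 12/32. 32⁻¹ ≡ 9 (mod 41) since 32·9 = 288 ≡ 1, so λ ≡ 12·9 ≡ 26.
  x = λ² - 30 - 30 = 676 - 60 ≡ 1; y = λ·(30 - 1) - 16 ≡ 0. → (1, 0)
3P: (1, 0) + (30, 16). λ = (16 - 0)/(30 - 1) ≡ 16/29 mod 41. 29⁻¹ ≡ 17 (mod 41), so λ ≡ 26.
  x = λ² - 1 - 30 = 676 - 31 ≡ 30; y = λ·(1 - 30) - 0 ≡ 25. → (30, 25)
4P: (30, 25) + (30, 16): same x and y₁ ≡ -y₂, so the sum is O.
5P: O + (30, 16) = (30, 16) (identity).
6P: tangent at (30, 16): λ = (3·30² + 18)/(2·16) ≡ 12/32. 32⁻¹ ≡ 9 (mod 41) since 32·9 = 288 ≡ 1, so λ ≡ 12·9 ≡ 26.
  x = λ² - 30 - 30 = 676 - 60 ≡ 1; y = λ·(30 - 1) - 16 ≡ 0. → (1, 0)
7P: (1, 0) + (30, 16). λ = (16 - 0)/(30 - 1) ≡ 16/29 mod 41. 29⁻¹ ≡ 17 (mod 41), so λ ≡ 26.
  x = λ² - 1 - 30 = 676 - 31 ≡ 30; y = λ·(1 - 30) - 0 ≡ 25. → (30, 25)
8P: (30, 25) + (30, 16): same x and y₁ ≡ -y₂, so the sum is O.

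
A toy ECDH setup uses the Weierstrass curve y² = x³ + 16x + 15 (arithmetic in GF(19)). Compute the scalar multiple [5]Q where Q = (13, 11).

Repeated addition: build up to 5Q.
2Q: tangent at (13, 11): λ = (3·13² + 16)/(2·11) ≡ 10/3. 3⁻¹ ≡ 13 (mod 19) since 3·13 = 39 ≡ 1, so λ ≡ 10·13 ≡ 16.
  x = λ² - 13 - 13 = 256 - 26 ≡ 2; y = λ·(13 - 2) - 11 ≡ 13. → (2, 13)
3Q: (2, 13) + (13, 11). λ = (11 - 13)/(13 - 2) ≡ 17/11 mod 19. 11⁻¹ ≡ 7 (mod 19) since 11·7 = 77 ≡ 1, so λ ≡ 5.
  x = λ² - 2 - 13 = 25 - 15 ≡ 10; y = λ·(2 - 10) - 13 ≡ 4. → (10, 4)
4Q: (10, 4) + (13, 11). λ = (11 - 4)/(13 - 10) ≡ 7/3 mod 19. 3⁻¹ ≡ 13 (mod 19), so λ ≡ 15.
  x = λ² - 10 - 13 = 225 - 23 ≡ 12; y = λ·(10 - 12) - 4 ≡ 4. → (12, 4)
5Q: (12, 4) + (13, 11). λ = (11 - 4)/(13 - 12) ≡ 7/1 mod 19. 1⁻¹ ≡ 1 (mod 19) since 1·1 = 1 ≡ 1, so λ ≡ 7.
  x = λ² - 12 - 13 = 49 - 25 ≡ 5; y = λ·(12 - 5) - 4 ≡ 7. → (5, 7)

(5, 7)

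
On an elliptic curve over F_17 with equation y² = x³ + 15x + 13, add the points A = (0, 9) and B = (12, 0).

(0, 9) + (12, 0). λ = (0 - 9)/(12 - 0) ≡ 8/12 mod 17. 12⁻¹ ≡ 10 (mod 17) since 12·10 = 120 ≡ 1, so λ ≡ 12.
  x = λ² - 0 - 12 = 144 - 12 ≡ 13; y = λ·(0 - 13) - 9 ≡ 5. → (13, 5)

(13, 5)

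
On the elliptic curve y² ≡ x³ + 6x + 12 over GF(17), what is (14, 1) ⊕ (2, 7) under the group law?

(14, 1) + (2, 7). λ = (7 - 1)/(2 - 14) ≡ 6/5 mod 17. 5⁻¹ ≡ 7 (mod 17), so λ ≡ 8.
  x = λ² - 14 - 2 = 64 - 16 ≡ 14; y = λ·(14 - 14) - 1 ≡ 16. → (14, 16)

(14, 16)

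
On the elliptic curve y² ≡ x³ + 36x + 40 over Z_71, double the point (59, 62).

(61, 61)

tangent at (59, 62): λ = (3·59² + 36)/(2·62) ≡ 42/53. 53⁻¹ ≡ 67 (mod 71) since 53·67 = 3551 ≡ 1, so λ ≡ 42·67 ≡ 45.
  x = λ² - 59 - 59 = 2025 - 118 ≡ 61; y = λ·(59 - 61) - 62 ≡ 61. → (61, 61)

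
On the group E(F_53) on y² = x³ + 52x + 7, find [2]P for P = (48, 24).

tangent at (48, 24): λ = (3·48² + 52)/(2·24) ≡ 21/48. 48⁻¹ ≡ 21 (mod 53), so λ ≡ 21·21 ≡ 17.
  x = λ² - 48 - 48 = 289 - 96 ≡ 34; y = λ·(48 - 34) - 24 ≡ 2. → (34, 2)

(34, 2)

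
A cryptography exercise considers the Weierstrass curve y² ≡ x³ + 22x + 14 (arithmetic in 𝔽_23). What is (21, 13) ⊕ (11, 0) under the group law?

(15, 4)

(21, 13) + (11, 0). λ = (0 - 13)/(11 - 21) ≡ 10/13 mod 23. 13⁻¹ ≡ 16 (mod 23) since 13·16 = 208 ≡ 1, so λ ≡ 22.
  x = λ² - 21 - 11 = 484 - 32 ≡ 15; y = λ·(21 - 15) - 13 ≡ 4. → (15, 4)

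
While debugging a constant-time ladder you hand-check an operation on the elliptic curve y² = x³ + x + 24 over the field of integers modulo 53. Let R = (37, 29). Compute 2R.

(23, 36)

tangent at (37, 29): λ = (3·37² + 1)/(2·29) ≡ 27/5. 5⁻¹ ≡ 32 (mod 53) since 5·32 = 160 ≡ 1, so λ ≡ 27·32 ≡ 16.
  x = λ² - 37 - 37 = 256 - 74 ≡ 23; y = λ·(37 - 23) - 29 ≡ 36. → (23, 36)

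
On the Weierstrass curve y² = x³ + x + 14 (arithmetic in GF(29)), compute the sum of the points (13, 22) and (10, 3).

(13, 22) + (10, 3). λ = (3 - 22)/(10 - 13) ≡ 10/26 mod 29. 26⁻¹ ≡ 19 (mod 29), so λ ≡ 16.
  x = λ² - 13 - 10 = 256 - 23 ≡ 1; y = λ·(13 - 1) - 22 ≡ 25. → (1, 25)

(1, 25)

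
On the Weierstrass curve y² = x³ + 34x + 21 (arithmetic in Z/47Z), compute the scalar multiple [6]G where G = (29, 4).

(42, 33)

Double-and-add on 6 = (110)₂. Start with G = (29, 4) for the leading 1-bit.
double: tangent at (29, 4): λ = (3·29² + 34)/(2·4) ≡ 19/8. 8⁻¹ ≡ 6 (mod 47) since 8·6 = 48 ≡ 1, so λ ≡ 19·6 ≡ 20.
  x = λ² - 29 - 29 = 400 - 58 ≡ 13; y = λ·(29 - 13) - 4 ≡ 34. → (13, 34)
add G: (13, 34) + (29, 4). λ = (4 - 34)/(29 - 13) ≡ 17/16 mod 47. 16⁻¹ ≡ 3 (mod 47) since 16·3 = 48 ≡ 1, so λ ≡ 4.
  x = λ² - 13 - 29 = 16 - 42 ≡ 21; y = λ·(13 - 21) - 34 ≡ 28. → (21, 28)
double: tangent at (21, 28): λ = (3·21² + 34)/(2·28) ≡ 41/9. 9⁻¹ ≡ 21 (mod 47), so λ ≡ 41·21 ≡ 15.
  x = λ² - 21 - 21 = 225 - 42 ≡ 42; y = λ·(21 - 42) - 28 ≡ 33. → (42, 33)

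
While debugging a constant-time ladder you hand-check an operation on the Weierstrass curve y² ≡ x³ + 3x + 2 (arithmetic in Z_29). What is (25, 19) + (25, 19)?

(24, 6)

tangent at (25, 19): λ = (3·25² + 3)/(2·19) ≡ 22/9. 9⁻¹ ≡ 13 (mod 29), so λ ≡ 22·13 ≡ 25.
  x = λ² - 25 - 25 = 625 - 50 ≡ 24; y = λ·(25 - 24) - 19 ≡ 6. → (24, 6)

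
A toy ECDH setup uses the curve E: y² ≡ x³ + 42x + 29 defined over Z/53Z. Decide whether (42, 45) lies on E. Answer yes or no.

y² = 45² ≡ 11; x³ + 42x + 29 = 75881 ≡ 38 (mod 53). 11 ≠ 38.

no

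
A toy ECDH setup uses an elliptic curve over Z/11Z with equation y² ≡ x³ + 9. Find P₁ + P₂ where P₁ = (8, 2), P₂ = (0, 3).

(8, 9)

(8, 2) + (0, 3). λ = (3 - 2)/(0 - 8) ≡ 1/3 mod 11. 3⁻¹ ≡ 4 (mod 11) since 3·4 = 12 ≡ 1, so λ ≡ 4.
  x = λ² - 8 - 0 = 16 - 8 ≡ 8; y = λ·(8 - 8) - 2 ≡ 9. → (8, 9)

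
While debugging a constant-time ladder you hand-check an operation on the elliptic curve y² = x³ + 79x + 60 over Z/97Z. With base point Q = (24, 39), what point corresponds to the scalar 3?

Repeated addition: build up to 3Q.
2Q: tangent at (24, 39): λ = (3·24² + 79)/(2·39) ≡ 61/78. 78⁻¹ ≡ 51 (mod 97) since 78·51 = 3978 ≡ 1, so λ ≡ 61·51 ≡ 7.
  x = λ² - 24 - 24 = 49 - 48 ≡ 1; y = λ·(24 - 1) - 39 ≡ 25. → (1, 25)
3Q: (1, 25) + (24, 39). λ = (39 - 25)/(24 - 1) ≡ 14/23 mod 97. 23⁻¹ ≡ 38 (mod 97) since 23·38 = 874 ≡ 1, so λ ≡ 47.
  x = λ² - 1 - 24 = 2209 - 25 ≡ 50; y = λ·(1 - 50) - 25 ≡ 0. → (50, 0)

(50, 0)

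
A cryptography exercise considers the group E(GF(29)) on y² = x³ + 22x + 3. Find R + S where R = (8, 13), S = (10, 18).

(10, 11)

(8, 13) + (10, 18). λ = (18 - 13)/(10 - 8) ≡ 5/2 mod 29. 2⁻¹ ≡ 15 (mod 29), so λ ≡ 17.
  x = λ² - 8 - 10 = 289 - 18 ≡ 10; y = λ·(8 - 10) - 13 ≡ 11. → (10, 11)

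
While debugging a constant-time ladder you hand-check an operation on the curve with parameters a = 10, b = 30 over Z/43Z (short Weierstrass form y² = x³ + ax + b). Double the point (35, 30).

tangent at (35, 30): λ = (3·35² + 10)/(2·30) ≡ 30/17. 17⁻¹ ≡ 38 (mod 43) since 17·38 = 646 ≡ 1, so λ ≡ 30·38 ≡ 22.
  x = λ² - 35 - 35 = 484 - 70 ≡ 27; y = λ·(35 - 27) - 30 ≡ 17. → (27, 17)

(27, 17)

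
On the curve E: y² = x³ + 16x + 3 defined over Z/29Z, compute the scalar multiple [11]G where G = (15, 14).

(7, 9)

Repeated addition: build up to 11G.
2G: tangent at (15, 14): λ = (3·15² + 16)/(2·14) ≡ 24/28. 28⁻¹ ≡ 28 (mod 29), so λ ≡ 24·28 ≡ 5.
  x = λ² - 15 - 15 = 25 - 30 ≡ 24; y = λ·(15 - 24) - 14 ≡ 28. → (24, 28)
3G: (24, 28) + (15, 14). λ = (14 - 28)/(15 - 24) ≡ 15/20 mod 29. 20⁻¹ ≡ 16 (mod 29) since 20·16 = 320 ≡ 1, so λ ≡ 8.
  x = λ² - 24 - 15 = 64 - 39 ≡ 25; y = λ·(24 - 25) - 28 ≡ 22. → (25, 22)
4G: (25, 22) + (15, 14). λ = (14 - 22)/(15 - 25) ≡ 21/19 mod 29. 19⁻¹ ≡ 26 (mod 29) since 19·26 = 494 ≡ 1, so λ ≡ 24.
  x = λ² - 25 - 15 = 576 - 40 ≡ 14; y = λ·(25 - 14) - 22 ≡ 10. → (14, 10)
5G: (14, 10) + (15, 14). λ = (14 - 10)/(15 - 14) ≡ 4/1 mod 29. 1⁻¹ ≡ 1 (mod 29), so λ ≡ 4.
  x = λ² - 14 - 15 = 16 - 29 ≡ 16; y = λ·(14 - 16) - 10 ≡ 11. → (16, 11)
6G: (16, 11) + (15, 14). λ = (14 - 11)/(15 - 16) ≡ 3/28 mod 29. 28⁻¹ ≡ 28 (mod 29), so λ ≡ 26.
  x = λ² - 16 - 15 = 676 - 31 ≡ 7; y = λ·(16 - 7) - 11 ≡ 20. → (7, 20)
7G: (7, 20) + (15, 14). λ = (14 - 20)/(15 - 7) ≡ 23/8 mod 29. 8⁻¹ ≡ 11 (mod 29), so λ ≡ 21.
  x = λ² - 7 - 15 = 441 - 22 ≡ 13; y = λ·(7 - 13) - 20 ≡ 28. → (13, 28)
8G: (13, 28) + (15, 14). λ = (14 - 28)/(15 - 13) ≡ 15/2 mod 29. 2⁻¹ ≡ 15 (mod 29) since 2·15 = 30 ≡ 1, so λ ≡ 22.
  x = λ² - 13 - 15 = 484 - 28 ≡ 21; y = λ·(13 - 21) - 28 ≡ 28. → (21, 28)
9G: (21, 28) + (15, 14). λ = (14 - 28)/(15 - 21) ≡ 15/23 mod 29. 23⁻¹ ≡ 24 (mod 29), so λ ≡ 12.
  x = λ² - 21 - 15 = 144 - 36 ≡ 21; y = λ·(21 - 21) - 28 ≡ 1. → (21, 1)
10G: (21, 1) + (15, 14). λ = (14 - 1)/(15 - 21) ≡ 13/23 mod 29. 23⁻¹ ≡ 24 (mod 29), so λ ≡ 22.
  x = λ² - 21 - 15 = 484 - 36 ≡ 13; y = λ·(21 - 13) - 1 ≡ 1. → (13, 1)
11G: (13, 1) + (15, 14). λ = (14 - 1)/(15 - 13) ≡ 13/2 mod 29. 2⁻¹ ≡ 15 (mod 29), so λ ≡ 21.
  x = λ² - 13 - 15 = 441 - 28 ≡ 7; y = λ·(13 - 7) - 1 ≡ 9. → (7, 9)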